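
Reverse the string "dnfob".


Input: dnfob
Reading characters right to left:
  Position 4: 'b'
  Position 3: 'o'
  Position 2: 'f'
  Position 1: 'n'
  Position 0: 'd'
Reversed: bofnd

bofnd


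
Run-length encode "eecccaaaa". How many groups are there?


Input: eecccaaaa
Scanning for consecutive runs:
  Group 1: 'e' x 2 (positions 0-1)
  Group 2: 'c' x 3 (positions 2-4)
  Group 3: 'a' x 4 (positions 5-8)
Total groups: 3

3


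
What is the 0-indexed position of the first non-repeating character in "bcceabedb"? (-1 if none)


Input: bcceabedb
Character frequencies:
  'a': 1
  'b': 3
  'c': 2
  'd': 1
  'e': 2
Scanning left to right for freq == 1:
  Position 0 ('b'): freq=3, skip
  Position 1 ('c'): freq=2, skip
  Position 2 ('c'): freq=2, skip
  Position 3 ('e'): freq=2, skip
  Position 4 ('a'): unique! => answer = 4

4


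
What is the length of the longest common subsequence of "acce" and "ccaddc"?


LCS of "acce" and "ccaddc"
DP table:
           c    c    a    d    d    c
      0    0    0    0    0    0    0
  a   0    0    0    1    1    1    1
  c   0    1    1    1    1    1    2
  c   0    1    2    2    2    2    2
  e   0    1    2    2    2    2    2
LCS length = dp[4][6] = 2

2


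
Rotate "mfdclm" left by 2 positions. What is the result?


Input: "mfdclm", rotate left by 2
First 2 characters: "mf"
Remaining characters: "dclm"
Concatenate remaining + first: "dclm" + "mf" = "dclmmf"

dclmmf


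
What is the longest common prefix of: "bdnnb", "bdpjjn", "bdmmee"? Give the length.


Words: bdnnb, bdpjjn, bdmmee
  Position 0: all 'b' => match
  Position 1: all 'd' => match
  Position 2: ('n', 'p', 'm') => mismatch, stop
LCP = "bd" (length 2)

2


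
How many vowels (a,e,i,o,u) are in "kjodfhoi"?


Input: kjodfhoi
Checking each character:
  'k' at position 0: consonant
  'j' at position 1: consonant
  'o' at position 2: vowel (running total: 1)
  'd' at position 3: consonant
  'f' at position 4: consonant
  'h' at position 5: consonant
  'o' at position 6: vowel (running total: 2)
  'i' at position 7: vowel (running total: 3)
Total vowels: 3

3


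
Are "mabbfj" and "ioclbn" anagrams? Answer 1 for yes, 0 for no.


Strings: "mabbfj", "ioclbn"
Sorted first:  abbfjm
Sorted second: bcilno
Differ at position 0: 'a' vs 'b' => not anagrams

0


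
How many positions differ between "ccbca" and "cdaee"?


Comparing "ccbca" and "cdaee" position by position:
  Position 0: 'c' vs 'c' => same
  Position 1: 'c' vs 'd' => DIFFER
  Position 2: 'b' vs 'a' => DIFFER
  Position 3: 'c' vs 'e' => DIFFER
  Position 4: 'a' vs 'e' => DIFFER
Positions that differ: 4

4


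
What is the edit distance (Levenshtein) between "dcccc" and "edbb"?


Computing edit distance: "dcccc" -> "edbb"
DP table:
           e    d    b    b
      0    1    2    3    4
  d   1    1    1    2    3
  c   2    2    2    2    3
  c   3    3    3    3    3
  c   4    4    4    4    4
  c   5    5    5    5    5
Edit distance = dp[5][4] = 5

5


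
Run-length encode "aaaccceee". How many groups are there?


Input: aaaccceee
Scanning for consecutive runs:
  Group 1: 'a' x 3 (positions 0-2)
  Group 2: 'c' x 3 (positions 3-5)
  Group 3: 'e' x 3 (positions 6-8)
Total groups: 3

3


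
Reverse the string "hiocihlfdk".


Input: hiocihlfdk
Reading characters right to left:
  Position 9: 'k'
  Position 8: 'd'
  Position 7: 'f'
  Position 6: 'l'
  Position 5: 'h'
  Position 4: 'i'
  Position 3: 'c'
  Position 2: 'o'
  Position 1: 'i'
  Position 0: 'h'
Reversed: kdflhicoih

kdflhicoih


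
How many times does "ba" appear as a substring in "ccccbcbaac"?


Searching for "ba" in "ccccbcbaac"
Scanning each position:
  Position 0: "cc" => no
  Position 1: "cc" => no
  Position 2: "cc" => no
  Position 3: "cb" => no
  Position 4: "bc" => no
  Position 5: "cb" => no
  Position 6: "ba" => MATCH
  Position 7: "aa" => no
  Position 8: "ac" => no
Total occurrences: 1

1


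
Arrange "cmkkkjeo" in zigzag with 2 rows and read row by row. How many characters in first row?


Zigzag "cmkkkjeo" into 2 rows:
Placing characters:
  'c' => row 0
  'm' => row 1
  'k' => row 0
  'k' => row 1
  'k' => row 0
  'j' => row 1
  'e' => row 0
  'o' => row 1
Rows:
  Row 0: "ckke"
  Row 1: "mkjo"
First row length: 4

4


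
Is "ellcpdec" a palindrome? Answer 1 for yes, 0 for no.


Input: ellcpdec
Reversed: cedpclle
  Compare pos 0 ('e') with pos 7 ('c'): MISMATCH
  Compare pos 1 ('l') with pos 6 ('e'): MISMATCH
  Compare pos 2 ('l') with pos 5 ('d'): MISMATCH
  Compare pos 3 ('c') with pos 4 ('p'): MISMATCH
Result: not a palindrome

0


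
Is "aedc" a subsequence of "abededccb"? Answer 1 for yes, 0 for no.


Check if "aedc" is a subsequence of "abededccb"
Greedy scan:
  Position 0 ('a'): matches sub[0] = 'a'
  Position 1 ('b'): no match needed
  Position 2 ('e'): matches sub[1] = 'e'
  Position 3 ('d'): matches sub[2] = 'd'
  Position 4 ('e'): no match needed
  Position 5 ('d'): no match needed
  Position 6 ('c'): matches sub[3] = 'c'
  Position 7 ('c'): no match needed
  Position 8 ('b'): no match needed
All 4 characters matched => is a subsequence

1


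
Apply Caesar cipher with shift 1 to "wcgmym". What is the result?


Caesar cipher: shift "wcgmym" by 1
  'w' (pos 22) + 1 = pos 23 = 'x'
  'c' (pos 2) + 1 = pos 3 = 'd'
  'g' (pos 6) + 1 = pos 7 = 'h'
  'm' (pos 12) + 1 = pos 13 = 'n'
  'y' (pos 24) + 1 = pos 25 = 'z'
  'm' (pos 12) + 1 = pos 13 = 'n'
Result: xdhnzn

xdhnzn


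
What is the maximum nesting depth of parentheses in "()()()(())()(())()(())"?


Input: "()()()(())()(())()(())"
Tracking depth:
  Position 0 '(': depth becomes 1
  Position 1 ')': depth becomes 0
  Position 2 '(': depth becomes 1
  Position 3 ')': depth becomes 0
  Position 4 '(': depth becomes 1
  Position 5 ')': depth becomes 0
  Position 6 '(': depth becomes 1
  Position 7 '(': depth becomes 2
  Position 8 ')': depth becomes 1
  Position 9 ')': depth becomes 0
  Position 10 '(': depth becomes 1
  Position 11 ')': depth becomes 0
  Position 12 '(': depth becomes 1
  Position 13 '(': depth becomes 2
  Position 14 ')': depth becomes 1
  Position 15 ')': depth becomes 0
  Position 16 '(': depth becomes 1
  Position 17 ')': depth becomes 0
  Position 18 '(': depth becomes 1
  Position 19 '(': depth becomes 2
  Position 20 ')': depth becomes 1
  Position 21 ')': depth becomes 0
Maximum depth reached: 2

2


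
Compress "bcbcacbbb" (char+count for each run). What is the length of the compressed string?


Input: bcbcacbbb
Runs:
  'b' x 1 => "b1"
  'c' x 1 => "c1"
  'b' x 1 => "b1"
  'c' x 1 => "c1"
  'a' x 1 => "a1"
  'c' x 1 => "c1"
  'b' x 3 => "b3"
Compressed: "b1c1b1c1a1c1b3"
Compressed length: 14

14


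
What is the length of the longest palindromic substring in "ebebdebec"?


Input: "ebebdebec"
Checking substrings for palindromes:
  [0:3] "ebe" (len 3) => palindrome
  [1:4] "beb" (len 3) => palindrome
  [5:8] "ebe" (len 3) => palindrome
Longest palindromic substring: "ebe" with length 3

3


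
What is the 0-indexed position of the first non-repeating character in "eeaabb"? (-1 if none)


Input: eeaabb
Character frequencies:
  'a': 2
  'b': 2
  'e': 2
Scanning left to right for freq == 1:
  Position 0 ('e'): freq=2, skip
  Position 1 ('e'): freq=2, skip
  Position 2 ('a'): freq=2, skip
  Position 3 ('a'): freq=2, skip
  Position 4 ('b'): freq=2, skip
  Position 5 ('b'): freq=2, skip
  No unique character found => answer = -1

-1


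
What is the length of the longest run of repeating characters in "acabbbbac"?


Input: "acabbbbac"
Scanning for longest run:
  Position 1 ('c'): new char, reset run to 1
  Position 2 ('a'): new char, reset run to 1
  Position 3 ('b'): new char, reset run to 1
  Position 4 ('b'): continues run of 'b', length=2
  Position 5 ('b'): continues run of 'b', length=3
  Position 6 ('b'): continues run of 'b', length=4
  Position 7 ('a'): new char, reset run to 1
  Position 8 ('c'): new char, reset run to 1
Longest run: 'b' with length 4

4


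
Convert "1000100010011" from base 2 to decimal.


Input: "1000100010011" in base 2
Positional expansion:
  Digit '1' (value 1) x 2^12 = 4096
  Digit '0' (value 0) x 2^11 = 0
  Digit '0' (value 0) x 2^10 = 0
  Digit '0' (value 0) x 2^9 = 0
  Digit '1' (value 1) x 2^8 = 256
  Digit '0' (value 0) x 2^7 = 0
  Digit '0' (value 0) x 2^6 = 0
  Digit '0' (value 0) x 2^5 = 0
  Digit '1' (value 1) x 2^4 = 16
  Digit '0' (value 0) x 2^3 = 0
  Digit '0' (value 0) x 2^2 = 0
  Digit '1' (value 1) x 2^1 = 2
  Digit '1' (value 1) x 2^0 = 1
Sum = 4371

4371


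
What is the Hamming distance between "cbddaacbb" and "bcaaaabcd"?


Comparing "cbddaacbb" and "bcaaaabcd" position by position:
  Position 0: 'c' vs 'b' => differ
  Position 1: 'b' vs 'c' => differ
  Position 2: 'd' vs 'a' => differ
  Position 3: 'd' vs 'a' => differ
  Position 4: 'a' vs 'a' => same
  Position 5: 'a' vs 'a' => same
  Position 6: 'c' vs 'b' => differ
  Position 7: 'b' vs 'c' => differ
  Position 8: 'b' vs 'd' => differ
Total differences (Hamming distance): 7

7


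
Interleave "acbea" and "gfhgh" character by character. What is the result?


Interleaving "acbea" and "gfhgh":
  Position 0: 'a' from first, 'g' from second => "ag"
  Position 1: 'c' from first, 'f' from second => "cf"
  Position 2: 'b' from first, 'h' from second => "bh"
  Position 3: 'e' from first, 'g' from second => "eg"
  Position 4: 'a' from first, 'h' from second => "ah"
Result: agcfbhegah

agcfbhegah


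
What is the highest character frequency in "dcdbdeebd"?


Input: dcdbdeebd
Character counts:
  'b': 2
  'c': 1
  'd': 4
  'e': 2
Maximum frequency: 4

4


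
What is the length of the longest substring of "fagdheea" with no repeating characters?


Input: "fagdheea"
Sliding window (track last position of each char):
  Position 0 ('f'): window [0,0] length 1 -- new best
  Position 1 ('a'): window [0,1] length 2 -- new best
  Position 2 ('g'): window [0,2] length 3 -- new best
  Position 3 ('d'): window [0,3] length 4 -- new best
  Position 4 ('h'): window [0,4] length 5 -- new best
  Position 5 ('e'): window [0,5] length 6 -- new best
  Position 6 ('e'): repeat (last at 5), move window start to 6
  Position 6 ('e'): window [6,6] length 1
  Position 7 ('a'): window [6,7] length 2
Longest substring with no repeats: "fagdhe" with length 6

6


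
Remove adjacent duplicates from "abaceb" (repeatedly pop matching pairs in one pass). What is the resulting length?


Input: abaceb
Stack-based adjacent duplicate removal:
  Read 'a': push. Stack: a
  Read 'b': push. Stack: ab
  Read 'a': push. Stack: aba
  Read 'c': push. Stack: abac
  Read 'e': push. Stack: abace
  Read 'b': push. Stack: abaceb
Final stack: "abaceb" (length 6)

6


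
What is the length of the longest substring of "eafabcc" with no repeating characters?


Input: "eafabcc"
Sliding window (track last position of each char):
  Position 0 ('e'): window [0,0] length 1 -- new best
  Position 1 ('a'): window [0,1] length 2 -- new best
  Position 2 ('f'): window [0,2] length 3 -- new best
  Position 3 ('a'): repeat (last at 1), move window start to 2
  Position 3 ('a'): window [2,3] length 2
  Position 4 ('b'): window [2,4] length 3
  Position 5 ('c'): window [2,5] length 4 -- new best
  Position 6 ('c'): repeat (last at 5), move window start to 6
  Position 6 ('c'): window [6,6] length 1
Longest substring with no repeats: "fabc" with length 4

4


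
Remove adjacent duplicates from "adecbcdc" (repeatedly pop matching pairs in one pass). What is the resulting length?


Input: adecbcdc
Stack-based adjacent duplicate removal:
  Read 'a': push. Stack: a
  Read 'd': push. Stack: ad
  Read 'e': push. Stack: ade
  Read 'c': push. Stack: adec
  Read 'b': push. Stack: adecb
  Read 'c': push. Stack: adecbc
  Read 'd': push. Stack: adecbcd
  Read 'c': push. Stack: adecbcdc
Final stack: "adecbcdc" (length 8)

8


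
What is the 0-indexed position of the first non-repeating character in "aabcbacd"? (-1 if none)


Input: aabcbacd
Character frequencies:
  'a': 3
  'b': 2
  'c': 2
  'd': 1
Scanning left to right for freq == 1:
  Position 0 ('a'): freq=3, skip
  Position 1 ('a'): freq=3, skip
  Position 2 ('b'): freq=2, skip
  Position 3 ('c'): freq=2, skip
  Position 4 ('b'): freq=2, skip
  Position 5 ('a'): freq=3, skip
  Position 6 ('c'): freq=2, skip
  Position 7 ('d'): unique! => answer = 7

7


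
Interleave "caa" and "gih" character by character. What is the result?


Interleaving "caa" and "gih":
  Position 0: 'c' from first, 'g' from second => "cg"
  Position 1: 'a' from first, 'i' from second => "ai"
  Position 2: 'a' from first, 'h' from second => "ah"
Result: cgaiah

cgaiah


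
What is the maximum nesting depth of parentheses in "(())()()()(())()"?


Input: "(())()()()(())()"
Tracking depth:
  Position 0 '(': depth becomes 1
  Position 1 '(': depth becomes 2
  Position 2 ')': depth becomes 1
  Position 3 ')': depth becomes 0
  Position 4 '(': depth becomes 1
  Position 5 ')': depth becomes 0
  Position 6 '(': depth becomes 1
  Position 7 ')': depth becomes 0
  Position 8 '(': depth becomes 1
  Position 9 ')': depth becomes 0
  Position 10 '(': depth becomes 1
  Position 11 '(': depth becomes 2
  Position 12 ')': depth becomes 1
  Position 13 ')': depth becomes 0
  Position 14 '(': depth becomes 1
  Position 15 ')': depth becomes 0
Maximum depth reached: 2

2


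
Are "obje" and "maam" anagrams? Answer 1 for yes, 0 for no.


Strings: "obje", "maam"
Sorted first:  bejo
Sorted second: aamm
Differ at position 0: 'b' vs 'a' => not anagrams

0


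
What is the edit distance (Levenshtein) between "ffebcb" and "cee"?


Computing edit distance: "ffebcb" -> "cee"
DP table:
           c    e    e
      0    1    2    3
  f   1    1    2    3
  f   2    2    2    3
  e   3    3    2    2
  b   4    4    3    3
  c   5    4    4    4
  b   6    5    5    5
Edit distance = dp[6][3] = 5

5


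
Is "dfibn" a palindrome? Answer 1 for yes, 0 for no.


Input: dfibn
Reversed: nbifd
  Compare pos 0 ('d') with pos 4 ('n'): MISMATCH
  Compare pos 1 ('f') with pos 3 ('b'): MISMATCH
Result: not a palindrome

0


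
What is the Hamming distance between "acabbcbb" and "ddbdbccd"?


Comparing "acabbcbb" and "ddbdbccd" position by position:
  Position 0: 'a' vs 'd' => differ
  Position 1: 'c' vs 'd' => differ
  Position 2: 'a' vs 'b' => differ
  Position 3: 'b' vs 'd' => differ
  Position 4: 'b' vs 'b' => same
  Position 5: 'c' vs 'c' => same
  Position 6: 'b' vs 'c' => differ
  Position 7: 'b' vs 'd' => differ
Total differences (Hamming distance): 6

6


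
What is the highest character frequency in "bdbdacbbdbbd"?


Input: bdbdacbbdbbd
Character counts:
  'a': 1
  'b': 6
  'c': 1
  'd': 4
Maximum frequency: 6

6


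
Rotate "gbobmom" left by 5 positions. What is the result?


Input: "gbobmom", rotate left by 5
First 5 characters: "gbobm"
Remaining characters: "om"
Concatenate remaining + first: "om" + "gbobm" = "omgbobm"

omgbobm


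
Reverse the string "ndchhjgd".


Input: ndchhjgd
Reading characters right to left:
  Position 7: 'd'
  Position 6: 'g'
  Position 5: 'j'
  Position 4: 'h'
  Position 3: 'h'
  Position 2: 'c'
  Position 1: 'd'
  Position 0: 'n'
Reversed: dgjhhcdn

dgjhhcdn


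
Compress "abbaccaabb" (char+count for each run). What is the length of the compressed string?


Input: abbaccaabb
Runs:
  'a' x 1 => "a1"
  'b' x 2 => "b2"
  'a' x 1 => "a1"
  'c' x 2 => "c2"
  'a' x 2 => "a2"
  'b' x 2 => "b2"
Compressed: "a1b2a1c2a2b2"
Compressed length: 12

12


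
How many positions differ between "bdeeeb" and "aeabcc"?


Comparing "bdeeeb" and "aeabcc" position by position:
  Position 0: 'b' vs 'a' => DIFFER
  Position 1: 'd' vs 'e' => DIFFER
  Position 2: 'e' vs 'a' => DIFFER
  Position 3: 'e' vs 'b' => DIFFER
  Position 4: 'e' vs 'c' => DIFFER
  Position 5: 'b' vs 'c' => DIFFER
Positions that differ: 6

6


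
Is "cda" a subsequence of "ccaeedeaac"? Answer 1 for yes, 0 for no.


Check if "cda" is a subsequence of "ccaeedeaac"
Greedy scan:
  Position 0 ('c'): matches sub[0] = 'c'
  Position 1 ('c'): no match needed
  Position 2 ('a'): no match needed
  Position 3 ('e'): no match needed
  Position 4 ('e'): no match needed
  Position 5 ('d'): matches sub[1] = 'd'
  Position 6 ('e'): no match needed
  Position 7 ('a'): matches sub[2] = 'a'
  Position 8 ('a'): no match needed
  Position 9 ('c'): no match needed
All 3 characters matched => is a subsequence

1


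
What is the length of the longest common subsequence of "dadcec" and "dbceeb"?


LCS of "dadcec" and "dbceeb"
DP table:
           d    b    c    e    e    b
      0    0    0    0    0    0    0
  d   0    1    1    1    1    1    1
  a   0    1    1    1    1    1    1
  d   0    1    1    1    1    1    1
  c   0    1    1    2    2    2    2
  e   0    1    1    2    3    3    3
  c   0    1    1    2    3    3    3
LCS length = dp[6][6] = 3

3


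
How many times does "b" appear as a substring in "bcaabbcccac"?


Searching for "b" in "bcaabbcccac"
Scanning each position:
  Position 0: "b" => MATCH
  Position 1: "c" => no
  Position 2: "a" => no
  Position 3: "a" => no
  Position 4: "b" => MATCH
  Position 5: "b" => MATCH
  Position 6: "c" => no
  Position 7: "c" => no
  Position 8: "c" => no
  Position 9: "a" => no
  Position 10: "c" => no
Total occurrences: 3

3


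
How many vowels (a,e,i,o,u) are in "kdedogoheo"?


Input: kdedogoheo
Checking each character:
  'k' at position 0: consonant
  'd' at position 1: consonant
  'e' at position 2: vowel (running total: 1)
  'd' at position 3: consonant
  'o' at position 4: vowel (running total: 2)
  'g' at position 5: consonant
  'o' at position 6: vowel (running total: 3)
  'h' at position 7: consonant
  'e' at position 8: vowel (running total: 4)
  'o' at position 9: vowel (running total: 5)
Total vowels: 5

5


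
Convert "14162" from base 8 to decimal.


Input: "14162" in base 8
Positional expansion:
  Digit '1' (value 1) x 8^4 = 4096
  Digit '4' (value 4) x 8^3 = 2048
  Digit '1' (value 1) x 8^2 = 64
  Digit '6' (value 6) x 8^1 = 48
  Digit '2' (value 2) x 8^0 = 2
Sum = 6258

6258


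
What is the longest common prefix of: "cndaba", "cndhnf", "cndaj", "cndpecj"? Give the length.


Words: cndaba, cndhnf, cndaj, cndpecj
  Position 0: all 'c' => match
  Position 1: all 'n' => match
  Position 2: all 'd' => match
  Position 3: ('a', 'h', 'a', 'p') => mismatch, stop
LCP = "cnd" (length 3)

3


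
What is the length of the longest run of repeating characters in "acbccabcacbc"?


Input: "acbccabcacbc"
Scanning for longest run:
  Position 1 ('c'): new char, reset run to 1
  Position 2 ('b'): new char, reset run to 1
  Position 3 ('c'): new char, reset run to 1
  Position 4 ('c'): continues run of 'c', length=2
  Position 5 ('a'): new char, reset run to 1
  Position 6 ('b'): new char, reset run to 1
  Position 7 ('c'): new char, reset run to 1
  Position 8 ('a'): new char, reset run to 1
  Position 9 ('c'): new char, reset run to 1
  Position 10 ('b'): new char, reset run to 1
  Position 11 ('c'): new char, reset run to 1
Longest run: 'c' with length 2

2


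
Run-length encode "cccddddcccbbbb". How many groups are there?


Input: cccddddcccbbbb
Scanning for consecutive runs:
  Group 1: 'c' x 3 (positions 0-2)
  Group 2: 'd' x 4 (positions 3-6)
  Group 3: 'c' x 3 (positions 7-9)
  Group 4: 'b' x 4 (positions 10-13)
Total groups: 4

4


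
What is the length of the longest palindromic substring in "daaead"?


Input: "daaead"
Checking substrings for palindromes:
  [2:5] "aea" (len 3) => palindrome
  [1:3] "aa" (len 2) => palindrome
Longest palindromic substring: "aea" with length 3

3


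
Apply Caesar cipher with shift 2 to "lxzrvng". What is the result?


Caesar cipher: shift "lxzrvng" by 2
  'l' (pos 11) + 2 = pos 13 = 'n'
  'x' (pos 23) + 2 = pos 25 = 'z'
  'z' (pos 25) + 2 = pos 1 = 'b'
  'r' (pos 17) + 2 = pos 19 = 't'
  'v' (pos 21) + 2 = pos 23 = 'x'
  'n' (pos 13) + 2 = pos 15 = 'p'
  'g' (pos 6) + 2 = pos 8 = 'i'
Result: nzbtxpi

nzbtxpi


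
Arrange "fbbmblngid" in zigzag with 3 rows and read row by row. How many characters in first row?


Zigzag "fbbmblngid" into 3 rows:
Placing characters:
  'f' => row 0
  'b' => row 1
  'b' => row 2
  'm' => row 1
  'b' => row 0
  'l' => row 1
  'n' => row 2
  'g' => row 1
  'i' => row 0
  'd' => row 1
Rows:
  Row 0: "fbi"
  Row 1: "bmlgd"
  Row 2: "bn"
First row length: 3

3


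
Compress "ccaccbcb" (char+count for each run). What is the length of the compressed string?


Input: ccaccbcb
Runs:
  'c' x 2 => "c2"
  'a' x 1 => "a1"
  'c' x 2 => "c2"
  'b' x 1 => "b1"
  'c' x 1 => "c1"
  'b' x 1 => "b1"
Compressed: "c2a1c2b1c1b1"
Compressed length: 12

12


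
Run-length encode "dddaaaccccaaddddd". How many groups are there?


Input: dddaaaccccaaddddd
Scanning for consecutive runs:
  Group 1: 'd' x 3 (positions 0-2)
  Group 2: 'a' x 3 (positions 3-5)
  Group 3: 'c' x 4 (positions 6-9)
  Group 4: 'a' x 2 (positions 10-11)
  Group 5: 'd' x 5 (positions 12-16)
Total groups: 5

5


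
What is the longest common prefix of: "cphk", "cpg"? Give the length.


Words: cphk, cpg
  Position 0: all 'c' => match
  Position 1: all 'p' => match
  Position 2: ('h', 'g') => mismatch, stop
LCP = "cp" (length 2)

2


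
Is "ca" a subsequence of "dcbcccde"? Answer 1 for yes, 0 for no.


Check if "ca" is a subsequence of "dcbcccde"
Greedy scan:
  Position 0 ('d'): no match needed
  Position 1 ('c'): matches sub[0] = 'c'
  Position 2 ('b'): no match needed
  Position 3 ('c'): no match needed
  Position 4 ('c'): no match needed
  Position 5 ('c'): no match needed
  Position 6 ('d'): no match needed
  Position 7 ('e'): no match needed
Only matched 1/2 characters => not a subsequence

0


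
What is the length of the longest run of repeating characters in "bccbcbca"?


Input: "bccbcbca"
Scanning for longest run:
  Position 1 ('c'): new char, reset run to 1
  Position 2 ('c'): continues run of 'c', length=2
  Position 3 ('b'): new char, reset run to 1
  Position 4 ('c'): new char, reset run to 1
  Position 5 ('b'): new char, reset run to 1
  Position 6 ('c'): new char, reset run to 1
  Position 7 ('a'): new char, reset run to 1
Longest run: 'c' with length 2

2


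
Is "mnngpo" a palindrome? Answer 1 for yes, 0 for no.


Input: mnngpo
Reversed: opgnnm
  Compare pos 0 ('m') with pos 5 ('o'): MISMATCH
  Compare pos 1 ('n') with pos 4 ('p'): MISMATCH
  Compare pos 2 ('n') with pos 3 ('g'): MISMATCH
Result: not a palindrome

0


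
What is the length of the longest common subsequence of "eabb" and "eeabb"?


LCS of "eabb" and "eeabb"
DP table:
           e    e    a    b    b
      0    0    0    0    0    0
  e   0    1    1    1    1    1
  a   0    1    1    2    2    2
  b   0    1    1    2    3    3
  b   0    1    1    2    3    4
LCS length = dp[4][5] = 4

4


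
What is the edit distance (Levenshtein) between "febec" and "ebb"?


Computing edit distance: "febec" -> "ebb"
DP table:
           e    b    b
      0    1    2    3
  f   1    1    2    3
  e   2    1    2    3
  b   3    2    1    2
  e   4    3    2    2
  c   5    4    3    3
Edit distance = dp[5][3] = 3

3


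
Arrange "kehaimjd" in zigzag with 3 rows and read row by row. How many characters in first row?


Zigzag "kehaimjd" into 3 rows:
Placing characters:
  'k' => row 0
  'e' => row 1
  'h' => row 2
  'a' => row 1
  'i' => row 0
  'm' => row 1
  'j' => row 2
  'd' => row 1
Rows:
  Row 0: "ki"
  Row 1: "eamd"
  Row 2: "hj"
First row length: 2

2


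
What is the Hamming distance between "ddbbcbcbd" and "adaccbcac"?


Comparing "ddbbcbcbd" and "adaccbcac" position by position:
  Position 0: 'd' vs 'a' => differ
  Position 1: 'd' vs 'd' => same
  Position 2: 'b' vs 'a' => differ
  Position 3: 'b' vs 'c' => differ
  Position 4: 'c' vs 'c' => same
  Position 5: 'b' vs 'b' => same
  Position 6: 'c' vs 'c' => same
  Position 7: 'b' vs 'a' => differ
  Position 8: 'd' vs 'c' => differ
Total differences (Hamming distance): 5

5


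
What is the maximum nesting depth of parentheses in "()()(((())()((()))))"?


Input: "()()(((())()((()))))"
Tracking depth:
  Position 0 '(': depth becomes 1
  Position 1 ')': depth becomes 0
  Position 2 '(': depth becomes 1
  Position 3 ')': depth becomes 0
  Position 4 '(': depth becomes 1
  Position 5 '(': depth becomes 2
  Position 6 '(': depth becomes 3
  Position 7 '(': depth becomes 4
  Position 8 ')': depth becomes 3
  Position 9 ')': depth becomes 2
  Position 10 '(': depth becomes 3
  Position 11 ')': depth becomes 2
  Position 12 '(': depth becomes 3
  Position 13 '(': depth becomes 4
  Position 14 '(': depth becomes 5
  Position 15 ')': depth becomes 4
  Position 16 ')': depth becomes 3
  Position 17 ')': depth becomes 2
  Position 18 ')': depth becomes 1
  Position 19 ')': depth becomes 0
Maximum depth reached: 5

5


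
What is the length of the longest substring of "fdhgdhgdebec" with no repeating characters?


Input: "fdhgdhgdebec"
Sliding window (track last position of each char):
  Position 0 ('f'): window [0,0] length 1 -- new best
  Position 1 ('d'): window [0,1] length 2 -- new best
  Position 2 ('h'): window [0,2] length 3 -- new best
  Position 3 ('g'): window [0,3] length 4 -- new best
  Position 4 ('d'): repeat (last at 1), move window start to 2
  Position 4 ('d'): window [2,4] length 3
  Position 5 ('h'): repeat (last at 2), move window start to 3
  Position 5 ('h'): window [3,5] length 3
  Position 6 ('g'): repeat (last at 3), move window start to 4
  Position 6 ('g'): window [4,6] length 3
  Position 7 ('d'): repeat (last at 4), move window start to 5
  Position 7 ('d'): window [5,7] length 3
  Position 8 ('e'): window [5,8] length 4
  Position 9 ('b'): window [5,9] length 5 -- new best
  Position 10 ('e'): repeat (last at 8), move window start to 9
  Position 10 ('e'): window [9,10] length 2
  Position 11 ('c'): window [9,11] length 3
Longest substring with no repeats: "hgdeb" with length 5

5


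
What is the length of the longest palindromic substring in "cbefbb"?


Input: "cbefbb"
Checking substrings for palindromes:
  [4:6] "bb" (len 2) => palindrome
Longest palindromic substring: "bb" with length 2

2


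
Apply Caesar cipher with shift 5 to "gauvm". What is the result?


Caesar cipher: shift "gauvm" by 5
  'g' (pos 6) + 5 = pos 11 = 'l'
  'a' (pos 0) + 5 = pos 5 = 'f'
  'u' (pos 20) + 5 = pos 25 = 'z'
  'v' (pos 21) + 5 = pos 0 = 'a'
  'm' (pos 12) + 5 = pos 17 = 'r'
Result: lfzar

lfzar


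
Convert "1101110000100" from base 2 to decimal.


Input: "1101110000100" in base 2
Positional expansion:
  Digit '1' (value 1) x 2^12 = 4096
  Digit '1' (value 1) x 2^11 = 2048
  Digit '0' (value 0) x 2^10 = 0
  Digit '1' (value 1) x 2^9 = 512
  Digit '1' (value 1) x 2^8 = 256
  Digit '1' (value 1) x 2^7 = 128
  Digit '0' (value 0) x 2^6 = 0
  Digit '0' (value 0) x 2^5 = 0
  Digit '0' (value 0) x 2^4 = 0
  Digit '0' (value 0) x 2^3 = 0
  Digit '1' (value 1) x 2^2 = 4
  Digit '0' (value 0) x 2^1 = 0
  Digit '0' (value 0) x 2^0 = 0
Sum = 7044

7044


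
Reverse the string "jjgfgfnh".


Input: jjgfgfnh
Reading characters right to left:
  Position 7: 'h'
  Position 6: 'n'
  Position 5: 'f'
  Position 4: 'g'
  Position 3: 'f'
  Position 2: 'g'
  Position 1: 'j'
  Position 0: 'j'
Reversed: hnfgfgjj

hnfgfgjj


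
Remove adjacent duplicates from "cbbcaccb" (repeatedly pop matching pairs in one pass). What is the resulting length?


Input: cbbcaccb
Stack-based adjacent duplicate removal:
  Read 'c': push. Stack: c
  Read 'b': push. Stack: cb
  Read 'b': matches stack top 'b' => pop. Stack: c
  Read 'c': matches stack top 'c' => pop. Stack: (empty)
  Read 'a': push. Stack: a
  Read 'c': push. Stack: ac
  Read 'c': matches stack top 'c' => pop. Stack: a
  Read 'b': push. Stack: ab
Final stack: "ab" (length 2)

2


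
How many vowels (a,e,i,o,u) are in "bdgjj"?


Input: bdgjj
Checking each character:
  'b' at position 0: consonant
  'd' at position 1: consonant
  'g' at position 2: consonant
  'j' at position 3: consonant
  'j' at position 4: consonant
Total vowels: 0

0


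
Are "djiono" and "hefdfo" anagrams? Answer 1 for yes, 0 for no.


Strings: "djiono", "hefdfo"
Sorted first:  dijnoo
Sorted second: deffho
Differ at position 1: 'i' vs 'e' => not anagrams

0


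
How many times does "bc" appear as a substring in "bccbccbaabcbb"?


Searching for "bc" in "bccbccbaabcbb"
Scanning each position:
  Position 0: "bc" => MATCH
  Position 1: "cc" => no
  Position 2: "cb" => no
  Position 3: "bc" => MATCH
  Position 4: "cc" => no
  Position 5: "cb" => no
  Position 6: "ba" => no
  Position 7: "aa" => no
  Position 8: "ab" => no
  Position 9: "bc" => MATCH
  Position 10: "cb" => no
  Position 11: "bb" => no
Total occurrences: 3

3


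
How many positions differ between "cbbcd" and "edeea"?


Comparing "cbbcd" and "edeea" position by position:
  Position 0: 'c' vs 'e' => DIFFER
  Position 1: 'b' vs 'd' => DIFFER
  Position 2: 'b' vs 'e' => DIFFER
  Position 3: 'c' vs 'e' => DIFFER
  Position 4: 'd' vs 'a' => DIFFER
Positions that differ: 5

5


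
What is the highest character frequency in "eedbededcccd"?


Input: eedbededcccd
Character counts:
  'b': 1
  'c': 3
  'd': 4
  'e': 4
Maximum frequency: 4

4


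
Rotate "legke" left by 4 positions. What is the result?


Input: "legke", rotate left by 4
First 4 characters: "legk"
Remaining characters: "e"
Concatenate remaining + first: "e" + "legk" = "elegk"

elegk


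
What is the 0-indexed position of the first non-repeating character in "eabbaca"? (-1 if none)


Input: eabbaca
Character frequencies:
  'a': 3
  'b': 2
  'c': 1
  'e': 1
Scanning left to right for freq == 1:
  Position 0 ('e'): unique! => answer = 0

0


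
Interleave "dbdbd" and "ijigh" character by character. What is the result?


Interleaving "dbdbd" and "ijigh":
  Position 0: 'd' from first, 'i' from second => "di"
  Position 1: 'b' from first, 'j' from second => "bj"
  Position 2: 'd' from first, 'i' from second => "di"
  Position 3: 'b' from first, 'g' from second => "bg"
  Position 4: 'd' from first, 'h' from second => "dh"
Result: dibjdibgdh

dibjdibgdh


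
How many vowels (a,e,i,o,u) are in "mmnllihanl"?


Input: mmnllihanl
Checking each character:
  'm' at position 0: consonant
  'm' at position 1: consonant
  'n' at position 2: consonant
  'l' at position 3: consonant
  'l' at position 4: consonant
  'i' at position 5: vowel (running total: 1)
  'h' at position 6: consonant
  'a' at position 7: vowel (running total: 2)
  'n' at position 8: consonant
  'l' at position 9: consonant
Total vowels: 2

2


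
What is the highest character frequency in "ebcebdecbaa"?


Input: ebcebdecbaa
Character counts:
  'a': 2
  'b': 3
  'c': 2
  'd': 1
  'e': 3
Maximum frequency: 3

3


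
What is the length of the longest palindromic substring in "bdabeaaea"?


Input: "bdabeaaea"
Checking substrings for palindromes:
  [4:8] "eaae" (len 4) => palindrome
  [6:9] "aea" (len 3) => palindrome
  [5:7] "aa" (len 2) => palindrome
Longest palindromic substring: "eaae" with length 4

4


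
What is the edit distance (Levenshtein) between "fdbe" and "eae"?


Computing edit distance: "fdbe" -> "eae"
DP table:
           e    a    e
      0    1    2    3
  f   1    1    2    3
  d   2    2    2    3
  b   3    3    3    3
  e   4    3    4    3
Edit distance = dp[4][3] = 3

3


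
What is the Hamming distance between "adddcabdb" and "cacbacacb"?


Comparing "adddcabdb" and "cacbacacb" position by position:
  Position 0: 'a' vs 'c' => differ
  Position 1: 'd' vs 'a' => differ
  Position 2: 'd' vs 'c' => differ
  Position 3: 'd' vs 'b' => differ
  Position 4: 'c' vs 'a' => differ
  Position 5: 'a' vs 'c' => differ
  Position 6: 'b' vs 'a' => differ
  Position 7: 'd' vs 'c' => differ
  Position 8: 'b' vs 'b' => same
Total differences (Hamming distance): 8

8


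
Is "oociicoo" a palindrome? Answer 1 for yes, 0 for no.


Input: oociicoo
Reversed: oociicoo
  Compare pos 0 ('o') with pos 7 ('o'): match
  Compare pos 1 ('o') with pos 6 ('o'): match
  Compare pos 2 ('c') with pos 5 ('c'): match
  Compare pos 3 ('i') with pos 4 ('i'): match
Result: palindrome

1


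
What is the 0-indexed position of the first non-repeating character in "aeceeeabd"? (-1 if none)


Input: aeceeeabd
Character frequencies:
  'a': 2
  'b': 1
  'c': 1
  'd': 1
  'e': 4
Scanning left to right for freq == 1:
  Position 0 ('a'): freq=2, skip
  Position 1 ('e'): freq=4, skip
  Position 2 ('c'): unique! => answer = 2

2


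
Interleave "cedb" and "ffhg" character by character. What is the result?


Interleaving "cedb" and "ffhg":
  Position 0: 'c' from first, 'f' from second => "cf"
  Position 1: 'e' from first, 'f' from second => "ef"
  Position 2: 'd' from first, 'h' from second => "dh"
  Position 3: 'b' from first, 'g' from second => "bg"
Result: cfefdhbg

cfefdhbg


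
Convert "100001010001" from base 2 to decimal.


Input: "100001010001" in base 2
Positional expansion:
  Digit '1' (value 1) x 2^11 = 2048
  Digit '0' (value 0) x 2^10 = 0
  Digit '0' (value 0) x 2^9 = 0
  Digit '0' (value 0) x 2^8 = 0
  Digit '0' (value 0) x 2^7 = 0
  Digit '1' (value 1) x 2^6 = 64
  Digit '0' (value 0) x 2^5 = 0
  Digit '1' (value 1) x 2^4 = 16
  Digit '0' (value 0) x 2^3 = 0
  Digit '0' (value 0) x 2^2 = 0
  Digit '0' (value 0) x 2^1 = 0
  Digit '1' (value 1) x 2^0 = 1
Sum = 2129

2129


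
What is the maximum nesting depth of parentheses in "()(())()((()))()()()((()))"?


Input: "()(())()((()))()()()((()))"
Tracking depth:
  Position 0 '(': depth becomes 1
  Position 1 ')': depth becomes 0
  Position 2 '(': depth becomes 1
  Position 3 '(': depth becomes 2
  Position 4 ')': depth becomes 1
  Position 5 ')': depth becomes 0
  Position 6 '(': depth becomes 1
  Position 7 ')': depth becomes 0
  Position 8 '(': depth becomes 1
  Position 9 '(': depth becomes 2
  Position 10 '(': depth becomes 3
  Position 11 ')': depth becomes 2
  Position 12 ')': depth becomes 1
  Position 13 ')': depth becomes 0
  Position 14 '(': depth becomes 1
  Position 15 ')': depth becomes 0
  Position 16 '(': depth becomes 1
  Position 17 ')': depth becomes 0
  Position 18 '(': depth becomes 1
  Position 19 ')': depth becomes 0
  Position 20 '(': depth becomes 1
  Position 21 '(': depth becomes 2
  Position 22 '(': depth becomes 3
  Position 23 ')': depth becomes 2
  Position 24 ')': depth becomes 1
  Position 25 ')': depth becomes 0
Maximum depth reached: 3

3


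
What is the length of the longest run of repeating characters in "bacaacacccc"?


Input: "bacaacacccc"
Scanning for longest run:
  Position 1 ('a'): new char, reset run to 1
  Position 2 ('c'): new char, reset run to 1
  Position 3 ('a'): new char, reset run to 1
  Position 4 ('a'): continues run of 'a', length=2
  Position 5 ('c'): new char, reset run to 1
  Position 6 ('a'): new char, reset run to 1
  Position 7 ('c'): new char, reset run to 1
  Position 8 ('c'): continues run of 'c', length=2
  Position 9 ('c'): continues run of 'c', length=3
  Position 10 ('c'): continues run of 'c', length=4
Longest run: 'c' with length 4

4


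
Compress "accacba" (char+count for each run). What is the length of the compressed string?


Input: accacba
Runs:
  'a' x 1 => "a1"
  'c' x 2 => "c2"
  'a' x 1 => "a1"
  'c' x 1 => "c1"
  'b' x 1 => "b1"
  'a' x 1 => "a1"
Compressed: "a1c2a1c1b1a1"
Compressed length: 12

12


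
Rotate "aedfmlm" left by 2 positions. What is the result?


Input: "aedfmlm", rotate left by 2
First 2 characters: "ae"
Remaining characters: "dfmlm"
Concatenate remaining + first: "dfmlm" + "ae" = "dfmlmae"

dfmlmae


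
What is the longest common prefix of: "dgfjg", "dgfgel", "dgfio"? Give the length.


Words: dgfjg, dgfgel, dgfio
  Position 0: all 'd' => match
  Position 1: all 'g' => match
  Position 2: all 'f' => match
  Position 3: ('j', 'g', 'i') => mismatch, stop
LCP = "dgf" (length 3)

3


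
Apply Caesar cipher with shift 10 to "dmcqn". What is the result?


Caesar cipher: shift "dmcqn" by 10
  'd' (pos 3) + 10 = pos 13 = 'n'
  'm' (pos 12) + 10 = pos 22 = 'w'
  'c' (pos 2) + 10 = pos 12 = 'm'
  'q' (pos 16) + 10 = pos 0 = 'a'
  'n' (pos 13) + 10 = pos 23 = 'x'
Result: nwmax

nwmax


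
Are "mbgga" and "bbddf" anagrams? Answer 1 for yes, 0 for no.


Strings: "mbgga", "bbddf"
Sorted first:  abggm
Sorted second: bbddf
Differ at position 0: 'a' vs 'b' => not anagrams

0


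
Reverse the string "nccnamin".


Input: nccnamin
Reading characters right to left:
  Position 7: 'n'
  Position 6: 'i'
  Position 5: 'm'
  Position 4: 'a'
  Position 3: 'n'
  Position 2: 'c'
  Position 1: 'c'
  Position 0: 'n'
Reversed: nimanccn

nimanccn


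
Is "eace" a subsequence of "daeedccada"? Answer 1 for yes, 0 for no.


Check if "eace" is a subsequence of "daeedccada"
Greedy scan:
  Position 0 ('d'): no match needed
  Position 1 ('a'): no match needed
  Position 2 ('e'): matches sub[0] = 'e'
  Position 3 ('e'): no match needed
  Position 4 ('d'): no match needed
  Position 5 ('c'): no match needed
  Position 6 ('c'): no match needed
  Position 7 ('a'): matches sub[1] = 'a'
  Position 8 ('d'): no match needed
  Position 9 ('a'): no match needed
Only matched 2/4 characters => not a subsequence

0


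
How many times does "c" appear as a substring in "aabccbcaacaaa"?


Searching for "c" in "aabccbcaacaaa"
Scanning each position:
  Position 0: "a" => no
  Position 1: "a" => no
  Position 2: "b" => no
  Position 3: "c" => MATCH
  Position 4: "c" => MATCH
  Position 5: "b" => no
  Position 6: "c" => MATCH
  Position 7: "a" => no
  Position 8: "a" => no
  Position 9: "c" => MATCH
  Position 10: "a" => no
  Position 11: "a" => no
  Position 12: "a" => no
Total occurrences: 4

4


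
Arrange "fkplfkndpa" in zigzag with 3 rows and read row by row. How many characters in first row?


Zigzag "fkplfkndpa" into 3 rows:
Placing characters:
  'f' => row 0
  'k' => row 1
  'p' => row 2
  'l' => row 1
  'f' => row 0
  'k' => row 1
  'n' => row 2
  'd' => row 1
  'p' => row 0
  'a' => row 1
Rows:
  Row 0: "ffp"
  Row 1: "klkda"
  Row 2: "pn"
First row length: 3

3


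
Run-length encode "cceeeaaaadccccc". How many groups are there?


Input: cceeeaaaadccccc
Scanning for consecutive runs:
  Group 1: 'c' x 2 (positions 0-1)
  Group 2: 'e' x 3 (positions 2-4)
  Group 3: 'a' x 4 (positions 5-8)
  Group 4: 'd' x 1 (positions 9-9)
  Group 5: 'c' x 5 (positions 10-14)
Total groups: 5

5


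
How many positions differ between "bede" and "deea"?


Comparing "bede" and "deea" position by position:
  Position 0: 'b' vs 'd' => DIFFER
  Position 1: 'e' vs 'e' => same
  Position 2: 'd' vs 'e' => DIFFER
  Position 3: 'e' vs 'a' => DIFFER
Positions that differ: 3

3


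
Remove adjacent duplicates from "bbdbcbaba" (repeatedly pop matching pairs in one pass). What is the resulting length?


Input: bbdbcbaba
Stack-based adjacent duplicate removal:
  Read 'b': push. Stack: b
  Read 'b': matches stack top 'b' => pop. Stack: (empty)
  Read 'd': push. Stack: d
  Read 'b': push. Stack: db
  Read 'c': push. Stack: dbc
  Read 'b': push. Stack: dbcb
  Read 'a': push. Stack: dbcba
  Read 'b': push. Stack: dbcbab
  Read 'a': push. Stack: dbcbaba
Final stack: "dbcbaba" (length 7)

7


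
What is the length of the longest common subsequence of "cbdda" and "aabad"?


LCS of "cbdda" and "aabad"
DP table:
           a    a    b    a    d
      0    0    0    0    0    0
  c   0    0    0    0    0    0
  b   0    0    0    1    1    1
  d   0    0    0    1    1    2
  d   0    0    0    1    1    2
  a   0    1    1    1    2    2
LCS length = dp[5][5] = 2

2


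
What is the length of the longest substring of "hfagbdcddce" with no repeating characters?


Input: "hfagbdcddce"
Sliding window (track last position of each char):
  Position 0 ('h'): window [0,0] length 1 -- new best
  Position 1 ('f'): window [0,1] length 2 -- new best
  Position 2 ('a'): window [0,2] length 3 -- new best
  Position 3 ('g'): window [0,3] length 4 -- new best
  Position 4 ('b'): window [0,4] length 5 -- new best
  Position 5 ('d'): window [0,5] length 6 -- new best
  Position 6 ('c'): window [0,6] length 7 -- new best
  Position 7 ('d'): repeat (last at 5), move window start to 6
  Position 7 ('d'): window [6,7] length 2
  Position 8 ('d'): repeat (last at 7), move window start to 8
  Position 8 ('d'): window [8,8] length 1
  Position 9 ('c'): window [8,9] length 2
  Position 10 ('e'): window [8,10] length 3
Longest substring with no repeats: "hfagbdc" with length 7

7
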